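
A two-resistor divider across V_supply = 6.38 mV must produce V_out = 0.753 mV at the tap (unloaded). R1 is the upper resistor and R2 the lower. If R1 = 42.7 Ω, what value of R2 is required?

Required fraction k = V_out/V_supply = 0.1180.
R2 = R1 · 0.1180/(1 − 0.1180) = 5.714 Ω.

R2 ≈ 5.71 Ω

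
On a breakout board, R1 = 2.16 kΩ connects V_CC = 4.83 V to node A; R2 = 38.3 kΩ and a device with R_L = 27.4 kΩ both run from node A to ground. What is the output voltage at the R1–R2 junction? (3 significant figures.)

First combine the lower leg with the load: R2 ‖ R_L = 15.97 kΩ.
Voltage divider with the loaded lower leg: V_out = 4.83 × 15.97/(2.16 + 15.97) = 4.83 × 0.8809 = 4.255 V.

V_out ≈ 4.25 V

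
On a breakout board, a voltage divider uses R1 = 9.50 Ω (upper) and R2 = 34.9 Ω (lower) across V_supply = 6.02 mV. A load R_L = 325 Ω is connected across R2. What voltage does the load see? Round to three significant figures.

R2 ‖ R_L = (34.9 × 325)/(34.9 + 325) = 31.52 Ω.
Now apply the divider: V_out = 6.02 × 0.7684 = 4.626 mV.

V_out ≈ 4.63 mV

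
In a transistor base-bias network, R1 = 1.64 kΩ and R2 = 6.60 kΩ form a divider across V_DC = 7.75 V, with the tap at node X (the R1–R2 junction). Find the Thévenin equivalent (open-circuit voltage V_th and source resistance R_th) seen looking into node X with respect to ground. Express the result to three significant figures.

V_th ≈ 6.21 V, R_th ≈ 1.31 kΩ

With X open, the divider is unloaded: V_th = 7.75 × 6.60/8.240 = 6.208 V.
Looking into X with the source shorted: R_th = R1·R2/(R1+R2) = 1.640 × 6.60/8.240 = 1.314 kΩ.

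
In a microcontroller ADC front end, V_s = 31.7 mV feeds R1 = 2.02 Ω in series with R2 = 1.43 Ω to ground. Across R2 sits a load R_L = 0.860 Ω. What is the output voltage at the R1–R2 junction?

V_out ≈ 6.66 mV

First combine the lower leg with the load: R2 ‖ R_L = 0.5370 Ω.
Now apply the divider: V_out = 31.7 × 0.2100 = 6.658 mV.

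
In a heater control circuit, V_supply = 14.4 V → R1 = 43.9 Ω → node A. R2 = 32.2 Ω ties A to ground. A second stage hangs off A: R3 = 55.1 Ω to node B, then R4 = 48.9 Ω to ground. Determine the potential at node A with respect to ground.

V_A ≈ 5.17 V

Looking into the second stage from A: R3 + R4 = 104.0 Ω appears in parallel with R2.
Effective lower resistance at A: R2 ‖ 104.0 = 24.59 Ω.
V_A = 14.4 × 24.59/(43.9 + 24.59) = 5.170 V.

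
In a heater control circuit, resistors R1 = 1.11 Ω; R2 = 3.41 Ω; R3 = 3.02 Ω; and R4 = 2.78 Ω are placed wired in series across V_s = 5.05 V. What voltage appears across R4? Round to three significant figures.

V ≈ 1.36 V

Series total: ΣR = 1.11 + 3.41 + 3.02 + 2.78 = 10.32 Ω.
V = V_s · R/ΣR = 5.05 × 0.2694 = 1.360 V.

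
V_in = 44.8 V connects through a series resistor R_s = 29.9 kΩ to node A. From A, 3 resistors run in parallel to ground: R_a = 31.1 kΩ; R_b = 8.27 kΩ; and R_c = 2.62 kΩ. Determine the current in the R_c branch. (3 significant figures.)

I ≈ 1.01 mA

Combine the parallel branches: R_p = (1/31.1 + 1/8.27 + 1/2.62)⁻¹ = 1.870 kΩ.
V_A = 44.8 × 1.870/31.77 = 2.637 V.
I(R_c) = V_A / R_c = 2.637/2.62 = 1.006 mA.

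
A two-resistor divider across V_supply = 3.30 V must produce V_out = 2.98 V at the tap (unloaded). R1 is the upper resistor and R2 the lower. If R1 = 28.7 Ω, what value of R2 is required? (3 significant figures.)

The divider ratio is R2/(R1+R2) = 2.98/3.30 = 0.9030.
Rearranging, R2 = R1·k/(1−k) = 28.7 × 9.313 = 267.3 Ω.

R2 ≈ 267 Ω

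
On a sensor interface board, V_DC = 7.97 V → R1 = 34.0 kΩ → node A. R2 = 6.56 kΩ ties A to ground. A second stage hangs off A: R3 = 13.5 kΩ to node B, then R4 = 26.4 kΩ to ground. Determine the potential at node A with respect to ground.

V_A ≈ 1.13 V

Looking into the second stage from A: R3 + R4 = 39.90 kΩ appears in parallel with R2.
Effective lower resistance at A: R2 ‖ 39.90 = 5.634 kΩ.
V_A = 7.97 × 5.634/(34.0 + 5.634) = 1.133 V.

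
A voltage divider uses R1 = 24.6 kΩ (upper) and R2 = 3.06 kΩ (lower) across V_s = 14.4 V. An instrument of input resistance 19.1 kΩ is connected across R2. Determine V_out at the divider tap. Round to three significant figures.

V_out ≈ 1.39 V

R2 ‖ R_L = (3.06 × 19.1)/(3.06 + 19.1) = 2.637 kΩ.
Voltage divider with the loaded lower leg: V_out = 14.4 × 2.637/(24.6 + 2.637) = 14.4 × 0.09683 = 1.394 V.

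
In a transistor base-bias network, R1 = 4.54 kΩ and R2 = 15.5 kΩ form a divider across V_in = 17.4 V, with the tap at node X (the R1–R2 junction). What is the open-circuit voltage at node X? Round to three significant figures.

Open-circuit (no load on X): V_th = V_in · R2/(R1 + R2) = 17.4 × 15.5/(4.540 + 15.5) = 13.46 V.

V_th ≈ 13.5 V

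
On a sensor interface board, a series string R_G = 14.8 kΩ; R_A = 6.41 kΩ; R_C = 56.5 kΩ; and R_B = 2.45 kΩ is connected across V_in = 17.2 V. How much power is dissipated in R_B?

P ≈ 0.113 mW

Series current I = V_in/ΣR = 17.2/80.16 = 0.2146 mA.
V(R_B) = I·R = 0.5257 V; P = V·I = 0.5257 × 0.2146 = 0.1128 mW.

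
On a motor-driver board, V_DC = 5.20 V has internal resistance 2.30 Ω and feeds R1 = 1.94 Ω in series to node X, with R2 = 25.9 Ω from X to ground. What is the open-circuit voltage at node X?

R1' = 2.30 + 1.94 = 4.240 Ω (source resistance + R1).
Open-circuit (no load on X): V_th = V_DC · R2/(R1' + R2) = 5.20 × 25.9/(4.240 + 25.9) = 4.468 V.

V_th ≈ 4.47 V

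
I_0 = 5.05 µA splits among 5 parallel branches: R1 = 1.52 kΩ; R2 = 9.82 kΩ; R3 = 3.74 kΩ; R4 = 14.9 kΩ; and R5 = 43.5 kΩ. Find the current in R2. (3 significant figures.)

I ≈ 0.460 µA

Total conductance ΣG = 1/1.52 + 1/9.82 + 1/3.74 + 1/14.9 + 1/43.5 = 1.117 (units of 1/kΩ).
R2 takes the fraction G_k/ΣG = 0.1018/1.117 = 0.09115, so I = 5.05 × 0.09115 = 0.4603 µA.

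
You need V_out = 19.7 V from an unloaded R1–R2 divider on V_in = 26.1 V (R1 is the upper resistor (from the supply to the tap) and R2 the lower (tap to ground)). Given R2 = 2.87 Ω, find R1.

The divider ratio is R2/(R1+R2) = 19.7/26.1 = 0.7548.
R1 = R2·(1/k − 1) = 2.87 × 0.3249 = 0.9324 Ω.

R1 ≈ 0.932 Ω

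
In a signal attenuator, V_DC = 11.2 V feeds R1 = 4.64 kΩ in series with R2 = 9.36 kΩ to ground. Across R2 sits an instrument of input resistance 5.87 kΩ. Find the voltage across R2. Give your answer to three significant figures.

R2 ‖ R_L = (9.36 × 5.87)/(9.36 + 5.87) = 3.608 kΩ.
Then V_out = V_DC · R2'/(R1 + R2') = 11.2 × 3.608/8.248 = 4.899 V.

V_out ≈ 4.90 V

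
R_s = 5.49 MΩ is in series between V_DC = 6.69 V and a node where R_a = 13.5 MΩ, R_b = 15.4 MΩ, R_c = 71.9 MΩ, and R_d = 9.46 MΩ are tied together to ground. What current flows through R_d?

I ≈ 0.292 µA

Combine the parallel branches: R_p = (1/13.5 + 1/15.4 + 1/71.9 + 1/9.46)⁻¹ = 3.867 MΩ.
V_A = 6.69 × 3.867/9.357 = 2.765 V.
Branch current I = V_A/R_d = 2.765/9.46 = 0.2922 µA.
(Equivalently: I_total = 0.7150 µA, then current-divider fraction G_k/ΣG = 0.4087.)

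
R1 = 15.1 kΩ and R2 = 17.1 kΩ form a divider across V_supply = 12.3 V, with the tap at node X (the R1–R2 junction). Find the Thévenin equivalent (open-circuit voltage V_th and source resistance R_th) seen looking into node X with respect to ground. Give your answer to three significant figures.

V_th ≈ 6.53 V, R_th ≈ 8.02 kΩ

With X open, the divider is unloaded: V_th = 12.3 × 17.1/32.20 = 6.532 V.
Zeroing V_supply shorts the top of R1 to ground, so R_th = R1 ‖ R2 = 8.019 kΩ.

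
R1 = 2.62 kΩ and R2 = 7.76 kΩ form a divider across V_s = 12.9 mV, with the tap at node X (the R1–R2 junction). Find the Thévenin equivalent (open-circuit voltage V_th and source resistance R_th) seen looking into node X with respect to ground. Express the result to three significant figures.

V_th ≈ 9.64 mV, R_th ≈ 1.96 kΩ

V_th is the unloaded tap voltage: V_s · R2/(R1+R2) = 12.9 × 0.7476 = 9.644 mV.
With V_s suppressed (replaced by a short), R_th = R1 ‖ R2 = (2.620 × 7.76)/(2.620 + 7.76) = 1.959 kΩ.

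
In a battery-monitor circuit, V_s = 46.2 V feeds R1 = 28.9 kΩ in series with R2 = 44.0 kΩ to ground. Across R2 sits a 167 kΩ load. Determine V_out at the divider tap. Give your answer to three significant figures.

The load sits in parallel with R2, giving an effective lower resistance R2' = R2·R_L/(R2+R_L) = 34.82 kΩ.
Now apply the divider: V_out = 46.2 × 0.5465 = 25.25 V.
(Unloaded it would be 27.9 V; the load pulls it down.)

V_out ≈ 25.2 V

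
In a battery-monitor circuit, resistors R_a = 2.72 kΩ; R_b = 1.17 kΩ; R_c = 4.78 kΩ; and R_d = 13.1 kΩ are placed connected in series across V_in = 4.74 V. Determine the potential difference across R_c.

V ≈ 1.04 V

Total series resistance ΣR = 2.72 + 1.17 + 4.78 + 13.1 = 21.77 kΩ.
Voltage divider: V = V_in · (4.780 / 21.77) = 4.74 × 0.2196 = 1.041 V.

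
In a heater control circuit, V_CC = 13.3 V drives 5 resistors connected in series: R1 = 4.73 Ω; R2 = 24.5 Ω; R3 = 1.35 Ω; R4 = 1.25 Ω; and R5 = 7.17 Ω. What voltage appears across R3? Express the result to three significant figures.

Series total: ΣR = 4.73 + 24.5 + 1.35 + 1.25 + 7.17 = 39.00 Ω.
V = V_CC · R/ΣR = 13.3 × 0.03462 = 0.4604 V.

V ≈ 0.460 V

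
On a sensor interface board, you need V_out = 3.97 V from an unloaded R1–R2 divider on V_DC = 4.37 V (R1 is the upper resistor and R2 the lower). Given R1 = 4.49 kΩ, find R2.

Required fraction k = V_out/V_DC = 0.9085.
R2 = R1 · 0.9085/(1 − 0.9085) = 44.56 kΩ.

R2 ≈ 44.6 kΩ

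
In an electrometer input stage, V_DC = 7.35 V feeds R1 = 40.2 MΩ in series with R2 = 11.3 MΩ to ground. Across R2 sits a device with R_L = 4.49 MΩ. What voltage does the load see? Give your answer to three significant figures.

The load sits in parallel with R2, giving an effective lower resistance R2' = R2·R_L/(R2+R_L) = 3.213 MΩ.
Now apply the divider: V_out = 7.35 × 0.07402 = 0.5440 V.
(Unloaded it would be 1.61 V; the load pulls it down.)

V_out ≈ 0.544 V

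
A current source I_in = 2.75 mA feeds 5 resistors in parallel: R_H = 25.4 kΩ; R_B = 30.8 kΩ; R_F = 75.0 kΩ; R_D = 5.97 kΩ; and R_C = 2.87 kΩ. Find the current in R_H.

Total conductance ΣG = 1/25.4 + 1/30.8 + 1/75.0 + 1/5.97 + 1/2.87 = 0.6011 (units of 1/kΩ).
Current divider: I(R_H) = I_in · G_k/ΣG = 2.75 × (0.03937/0.6011) = 2.75 × 0.06550 = 0.1801 mA.

I ≈ 0.180 mA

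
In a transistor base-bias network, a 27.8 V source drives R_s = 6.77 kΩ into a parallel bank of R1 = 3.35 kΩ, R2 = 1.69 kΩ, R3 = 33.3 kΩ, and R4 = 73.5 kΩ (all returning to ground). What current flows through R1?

Parallel bank: R_p = 1/(1/3.35 + 1/1.69 + 1/33.3 + 1/73.5) = 1.071 kΩ.
V_A = 27.8 × 1.071/7.841 = 3.797 V.
I(R1) = V_A / R1 = 3.797/3.35 = 1.133 mA.
(Equivalently: I_total = 3.546 mA, then current-divider fraction G_k/ΣG = 0.3196.)

I ≈ 1.13 mA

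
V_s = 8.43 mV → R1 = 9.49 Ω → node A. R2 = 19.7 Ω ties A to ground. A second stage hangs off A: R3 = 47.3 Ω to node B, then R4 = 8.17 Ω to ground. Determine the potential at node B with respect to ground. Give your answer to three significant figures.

Node A sees R2 in parallel with the series input of stage 2, R3 + R4 = 55.47 Ω.
Effective lower resistance at A: R2 ‖ 55.47 = 14.54 Ω.
First divider: V_A = V_s · 14.54/(9.49 + 14.54) = 5.100 mV.
Then the unloaded second divider: V_B = V_A × R4/(R3+R4) = 5.100 × 0.1473 = 0.7512 mV.

V_B ≈ 0.751 mV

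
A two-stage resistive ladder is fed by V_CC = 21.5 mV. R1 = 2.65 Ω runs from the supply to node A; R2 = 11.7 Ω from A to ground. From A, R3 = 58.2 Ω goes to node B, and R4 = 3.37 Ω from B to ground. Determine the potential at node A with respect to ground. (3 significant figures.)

V_A ≈ 16.9 mV

Node A sees R2 in parallel with the series input of stage 2, R3 + R4 = 61.57 Ω.
Effective lower resistance at A: R2 ‖ 61.57 = 9.832 Ω.
So V_A = 21.5 × 0.7877 = 16.94 mV.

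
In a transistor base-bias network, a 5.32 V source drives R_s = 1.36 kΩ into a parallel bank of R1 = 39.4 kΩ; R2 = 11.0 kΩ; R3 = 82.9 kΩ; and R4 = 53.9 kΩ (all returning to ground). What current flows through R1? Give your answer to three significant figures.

I ≈ 0.113 mA

Combine the parallel branches: R_p = (1/39.4 + 1/11.0 + 1/82.9 + 1/53.9)⁻¹ = 6.807 kΩ.
Node voltage V_A = V_supply · R_p/(R_s + R_p) = 5.32 × 0.8335 = 4.434 V.
Branch current I = V_A/R1 = 4.434/39.4 = 0.1125 mA.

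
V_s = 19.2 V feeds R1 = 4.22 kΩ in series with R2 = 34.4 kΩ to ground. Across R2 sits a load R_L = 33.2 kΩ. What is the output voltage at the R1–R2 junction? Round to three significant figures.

First combine the lower leg with the load: R2 ‖ R_L = 16.89 kΩ.
Then V_out = V_s · R2'/(R1 + R2') = 19.2 × 16.89/21.11 = 15.36 V.
(Unloaded it would be 17.1 V; the load pulls it down.)

V_out ≈ 15.4 V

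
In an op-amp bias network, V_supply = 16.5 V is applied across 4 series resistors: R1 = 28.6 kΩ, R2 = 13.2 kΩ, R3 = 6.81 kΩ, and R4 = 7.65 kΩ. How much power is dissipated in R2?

Series current I = V_supply/ΣR = 16.5/56.26 = 0.2933 mA.
P = I²R = 0.08601 × 13.2 = 1.135 mW.

P ≈ 1.14 mW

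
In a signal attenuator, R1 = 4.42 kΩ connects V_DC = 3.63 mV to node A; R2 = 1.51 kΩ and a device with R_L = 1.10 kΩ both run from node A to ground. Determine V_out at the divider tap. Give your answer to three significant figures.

V_out ≈ 0.457 mV

The load sits in parallel with R2, giving an effective lower resistance R2' = R2·R_L/(R2+R_L) = 0.6364 kΩ.
Then V_out = V_DC · R2'/(R1 + R2') = 3.63 × 0.6364/5.056 = 0.4569 mV.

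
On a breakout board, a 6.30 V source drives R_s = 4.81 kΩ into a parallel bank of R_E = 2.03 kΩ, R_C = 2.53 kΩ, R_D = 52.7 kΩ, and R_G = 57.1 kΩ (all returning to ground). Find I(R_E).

Parallel bank: R_p = 1/(1/2.03 + 1/2.53 + 1/52.7 + 1/57.1) = 1.082 kΩ.
Node voltage V_A = V_in · R_p/(R_s + R_p) = 6.30 × 0.1836 = 1.157 V.
Branch current I = V_A/R_E = 1.157/2.03 = 0.5698 mA.

I ≈ 0.570 mA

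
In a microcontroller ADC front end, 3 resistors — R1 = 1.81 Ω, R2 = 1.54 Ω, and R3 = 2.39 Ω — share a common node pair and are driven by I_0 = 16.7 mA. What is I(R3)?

I ≈ 4.31 mA

ΣG = 1/1.81 + 1/1.54 + 1/2.39 = 1.620.
R3 takes the fraction G_k/ΣG = 0.4184/1.620 = 0.2582, so I = 16.7 × 0.2582 = 4.313 mA.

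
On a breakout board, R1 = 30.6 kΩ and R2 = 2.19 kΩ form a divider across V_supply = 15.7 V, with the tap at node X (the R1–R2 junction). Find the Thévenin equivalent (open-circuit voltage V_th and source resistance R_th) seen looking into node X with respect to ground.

V_th is the unloaded tap voltage: V_supply · R2/(R1+R2) = 15.7 × 0.06679 = 1.049 V.
With V_supply suppressed (replaced by a short), R_th = R1 ‖ R2 = (30.60 × 2.19)/(30.60 + 2.19) = 2.044 kΩ.

V_th ≈ 1.05 V, R_th ≈ 2.04 kΩ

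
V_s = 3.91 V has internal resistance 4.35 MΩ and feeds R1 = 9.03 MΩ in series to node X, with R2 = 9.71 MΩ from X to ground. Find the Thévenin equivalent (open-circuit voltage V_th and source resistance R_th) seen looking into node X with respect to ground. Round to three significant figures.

V_th ≈ 1.64 V, R_th ≈ 5.63 MΩ

R1' = 4.35 + 9.03 = 13.38 MΩ (source resistance + R1).
Open-circuit (no load on X): V_th = V_s · R2/(R1' + R2) = 3.91 × 9.71/(13.38 + 9.71) = 1.644 V.
Looking into X with the source shorted: R_th = R1'·R2/(R1'+R2) = 13.38 × 9.71/23.09 = 5.627 MΩ.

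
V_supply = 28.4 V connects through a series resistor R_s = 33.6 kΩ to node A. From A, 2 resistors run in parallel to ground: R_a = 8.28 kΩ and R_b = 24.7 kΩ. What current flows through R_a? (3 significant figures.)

I ≈ 0.534 mA

Parallel bank: R_p = 1/(1/8.28 + 1/24.7) = 6.201 kΩ.
Node voltage V_A = V_supply · R_p/(R_s + R_p) = 28.4 × 0.1558 = 4.425 V.
I(R_a) = V_A / R_a = 4.425/8.28 = 0.5344 mA.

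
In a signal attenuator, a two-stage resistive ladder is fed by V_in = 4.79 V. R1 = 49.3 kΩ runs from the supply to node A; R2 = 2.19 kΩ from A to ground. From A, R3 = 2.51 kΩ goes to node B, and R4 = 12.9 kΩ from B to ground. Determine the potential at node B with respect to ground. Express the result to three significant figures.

V_B ≈ 0.150 V

The second stage (R3 + R4 = 15.41 kΩ) loads node A in parallel with R2.
Effective lower resistance at A: R2 ‖ 15.41 = 1.917 kΩ.
V_A = 4.79 × 1.917/(49.3 + 1.917) = 0.1793 V.
V_B = V_A × 0.8371 = 0.1501 V.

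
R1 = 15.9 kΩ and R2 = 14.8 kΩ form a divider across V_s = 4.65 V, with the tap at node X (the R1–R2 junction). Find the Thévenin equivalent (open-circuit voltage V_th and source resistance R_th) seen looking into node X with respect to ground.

With X open, the divider is unloaded: V_th = 4.65 × 14.8/30.70 = 2.242 V.
Zeroing V_s shorts the top of R1 to ground, so R_th = R1 ‖ R2 = 7.665 kΩ.

V_th ≈ 2.24 V, R_th ≈ 7.67 kΩ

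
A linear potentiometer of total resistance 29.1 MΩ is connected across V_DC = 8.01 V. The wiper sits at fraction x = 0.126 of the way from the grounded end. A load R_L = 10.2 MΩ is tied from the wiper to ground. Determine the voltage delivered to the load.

V_out ≈ 0.768 V

Split the track: R_lower = x·R_p = 3.667 MΩ, R_upper = (1−x)·R_p = 25.43 MΩ.
R_L loads the lower segment: effective lower R = 2.697 MΩ.
V_out = 8.01 × 2.697/(25.43 + 2.697) = 0.7680 V.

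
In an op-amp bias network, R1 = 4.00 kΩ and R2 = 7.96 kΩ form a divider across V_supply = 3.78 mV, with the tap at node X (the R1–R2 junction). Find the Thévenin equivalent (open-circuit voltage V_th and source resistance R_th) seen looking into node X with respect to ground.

With X open, the divider is unloaded: V_th = 3.78 × 7.96/11.96 = 2.516 mV.
Zeroing V_supply shorts the top of R1 to ground, so R_th = R1 ‖ R2 = 2.662 kΩ.

V_th ≈ 2.52 mV, R_th ≈ 2.66 kΩ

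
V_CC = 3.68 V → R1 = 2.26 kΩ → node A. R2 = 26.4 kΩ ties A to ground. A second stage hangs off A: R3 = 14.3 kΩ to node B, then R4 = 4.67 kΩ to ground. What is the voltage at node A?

Looking into the second stage from A: R3 + R4 = 18.97 kΩ appears in parallel with R2.
Effective lower resistance at A: R2 ‖ 18.97 = 11.04 kΩ.
First divider: V_A = V_CC · 11.04/(2.26 + 11.04) = 3.055 V.

V_A ≈ 3.05 V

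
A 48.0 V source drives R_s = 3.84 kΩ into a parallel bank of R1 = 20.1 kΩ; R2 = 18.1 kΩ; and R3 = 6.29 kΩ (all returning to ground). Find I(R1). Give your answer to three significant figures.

Parallel bank: R_p = 1/(1/20.1 + 1/18.1 + 1/6.29) = 3.788 kΩ.
V_A = 48.0 × 3.788/7.628 = 23.84 V.
I(R1) = V_A / R1 = 23.84/20.1 = 1.186 mA.

I ≈ 1.19 mA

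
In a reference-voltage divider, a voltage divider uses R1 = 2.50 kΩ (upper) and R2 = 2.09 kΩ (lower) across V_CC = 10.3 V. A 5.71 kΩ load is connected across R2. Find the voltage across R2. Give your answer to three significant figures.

V_out ≈ 3.91 V

First combine the lower leg with the load: R2 ‖ R_L = 1.530 kΩ.
Voltage divider with the loaded lower leg: V_out = 10.3 × 1.530/(2.50 + 1.530) = 10.3 × 0.3797 = 3.910 V.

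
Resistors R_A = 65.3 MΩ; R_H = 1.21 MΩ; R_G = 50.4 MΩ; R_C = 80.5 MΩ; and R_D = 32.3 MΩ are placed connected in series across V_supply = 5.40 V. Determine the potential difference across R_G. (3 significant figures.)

V ≈ 1.18 V

ΣR = 65.3 + 1.21 + 50.4 + 80.5 + 32.3 = 229.7 MΩ.
Voltage divider: V = V_supply · (50.40 / 229.7) = 5.40 × 0.2194 = 1.185 V.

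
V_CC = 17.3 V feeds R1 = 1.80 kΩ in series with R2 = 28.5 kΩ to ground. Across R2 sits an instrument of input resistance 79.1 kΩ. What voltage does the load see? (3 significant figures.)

The load sits in parallel with R2, giving an effective lower resistance R2' = R2·R_L/(R2+R_L) = 20.95 kΩ.
Voltage divider with the loaded lower leg: V_out = 17.3 × 20.95/(1.80 + 20.95) = 17.3 × 0.9209 = 15.93 V.

V_out ≈ 15.9 V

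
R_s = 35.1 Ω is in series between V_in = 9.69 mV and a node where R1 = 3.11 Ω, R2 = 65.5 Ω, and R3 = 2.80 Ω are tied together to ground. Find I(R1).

Combine the parallel branches: R_p = (1/3.11 + 1/65.5 + 1/2.80)⁻¹ = 1.441 Ω.
Node voltage V_A = V_in · R_p/(R_s + R_p) = 9.69 × 0.03944 = 0.3821 mV.
I(R1) = V_A / R1 = 0.3821/3.11 = 0.1229 mA.
(Equivalently: I_total = 0.2652 mA, then current-divider fraction G_k/ΣG = 0.4634.)

I ≈ 0.123 mA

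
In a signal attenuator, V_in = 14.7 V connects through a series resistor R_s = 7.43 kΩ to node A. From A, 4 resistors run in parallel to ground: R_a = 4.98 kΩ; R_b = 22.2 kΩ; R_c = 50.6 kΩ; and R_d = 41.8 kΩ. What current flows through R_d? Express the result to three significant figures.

I ≈ 0.112 mA

Parallel bank: R_p = 1/(1/4.98 + 1/22.2 + 1/50.6 + 1/41.8) = 3.454 kΩ.
V_A by voltage divider: V_A = 14.7 × 3.454/(7.43 + 3.454) = 4.665 V.
Branch current I = V_A/R_d = 4.665/41.8 = 0.1116 mA.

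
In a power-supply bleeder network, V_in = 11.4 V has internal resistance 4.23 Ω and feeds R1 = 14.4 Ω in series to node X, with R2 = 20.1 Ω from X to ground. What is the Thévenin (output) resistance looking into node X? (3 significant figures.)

R1' = 4.23 + 14.4 = 18.63 Ω (source resistance + R1).
Looking into X with the source shorted: R_th = R1'·R2/(R1'+R2) = 18.63 × 20.1/38.73 = 9.669 Ω.

R_th ≈ 9.67 Ω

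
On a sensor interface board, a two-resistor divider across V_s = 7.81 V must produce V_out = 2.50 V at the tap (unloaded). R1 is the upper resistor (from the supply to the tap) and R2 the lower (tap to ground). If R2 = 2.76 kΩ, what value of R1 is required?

R1 ≈ 5.86 kΩ

V_out/V_s = R2/(R1+R2) = 0.3201.
R1 = R2·(1/k − 1) = 2.76 × 2.124 = 5.862 kΩ.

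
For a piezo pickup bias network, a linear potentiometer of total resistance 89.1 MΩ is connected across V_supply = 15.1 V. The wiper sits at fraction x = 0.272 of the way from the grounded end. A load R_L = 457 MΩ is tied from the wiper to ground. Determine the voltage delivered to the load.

V_out ≈ 3.95 V

Lower segment x·R_p = 24.24 MΩ; upper segment (1−x)·R_p = 64.86 MΩ.
(x·R_p) ‖ R_L = 23.01 MΩ.
Loaded-divider output: V_out = 15.1 × 0.2619 = 3.955 V.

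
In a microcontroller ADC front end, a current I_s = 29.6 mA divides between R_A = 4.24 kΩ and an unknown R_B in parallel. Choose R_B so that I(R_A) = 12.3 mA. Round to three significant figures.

The fraction through R_A equals R_B/(R_A+R_B).
12.3/29.6 = R_B/(R_A + R_B) → R_B = R_A · (0.4155)/(1 − 0.4155) = 4.24 × 0.7110 = 3.015 kΩ.

R_B ≈ 3.01 kΩ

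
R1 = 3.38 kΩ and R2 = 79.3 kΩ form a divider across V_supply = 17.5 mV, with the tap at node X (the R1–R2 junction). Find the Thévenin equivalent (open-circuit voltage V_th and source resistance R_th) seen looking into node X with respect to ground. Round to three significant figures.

V_th ≈ 16.8 mV, R_th ≈ 3.24 kΩ

With X open, the divider is unloaded: V_th = 17.5 × 79.3/82.68 = 16.78 mV.
Looking into X with the source shorted: R_th = R1·R2/(R1+R2) = 3.380 × 79.3/82.68 = 3.242 kΩ.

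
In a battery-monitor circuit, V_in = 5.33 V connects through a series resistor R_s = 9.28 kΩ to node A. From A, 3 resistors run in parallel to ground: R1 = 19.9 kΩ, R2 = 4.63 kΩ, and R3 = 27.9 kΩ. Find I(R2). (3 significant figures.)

Parallel bank: R_p = 1/(1/19.9 + 1/4.63 + 1/27.9) = 3.310 kΩ.
V_A = 5.33 × 3.310/12.59 = 1.401 V.
I(R2) = V_A / R2 = 1.401/4.63 = 0.3027 mA.

I ≈ 0.303 mA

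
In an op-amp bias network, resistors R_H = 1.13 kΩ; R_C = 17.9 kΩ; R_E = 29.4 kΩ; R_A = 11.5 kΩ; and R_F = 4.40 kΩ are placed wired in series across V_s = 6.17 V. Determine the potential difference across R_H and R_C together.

V ≈ 1.83 V

Total series resistance ΣR = 1.13 + 17.9 + 29.4 + 11.5 + 4.40 = 64.33 kΩ.
R_{R_H..R_C} = 1.13 + 17.9 = 19.03 kΩ.
V = V_s · R/ΣR = 6.17 × 0.2958 = 1.825 V.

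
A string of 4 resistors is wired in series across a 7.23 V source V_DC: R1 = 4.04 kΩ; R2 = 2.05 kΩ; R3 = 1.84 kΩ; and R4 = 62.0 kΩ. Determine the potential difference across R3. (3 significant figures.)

V ≈ 0.190 V

Series total: ΣR = 4.04 + 2.05 + 1.84 + 62.0 = 69.93 kΩ.
By the voltage-divider rule, V = 7.23 × 1.840/69.93 = 0.1902 V.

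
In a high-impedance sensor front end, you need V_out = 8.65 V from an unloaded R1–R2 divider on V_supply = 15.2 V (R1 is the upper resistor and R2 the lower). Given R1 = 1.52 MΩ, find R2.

The divider ratio is R2/(R1+R2) = 8.65/15.2 = 0.5691.
Rearranging, R2 = R1·k/(1−k) = 1.52 × 1.321 = 2.007 MΩ.

R2 ≈ 2.01 MΩ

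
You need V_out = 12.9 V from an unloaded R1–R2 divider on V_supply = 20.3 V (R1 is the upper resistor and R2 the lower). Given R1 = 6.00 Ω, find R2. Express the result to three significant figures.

R2 ≈ 10.5 Ω

Required fraction k = V_out/V_supply = 0.6355.
So R2 = R1 · V_out/(V_supply − V_out) = 6.00 × 12.9/(20.3 − 12.9) = 6.00 × 1.743 = 10.46 Ω.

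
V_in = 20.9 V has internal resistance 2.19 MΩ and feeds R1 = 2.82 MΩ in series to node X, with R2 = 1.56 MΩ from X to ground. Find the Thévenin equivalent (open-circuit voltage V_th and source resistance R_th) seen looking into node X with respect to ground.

R1' = 2.19 + 2.82 = 5.010 MΩ (source resistance + R1).
V_th is the unloaded tap voltage: V_in · R2/(R1'+R2) = 20.9 × 0.2374 = 4.963 V.
Looking into X with the source shorted: R_th = R1'·R2/(R1'+R2) = 5.010 × 1.56/6.570 = 1.190 MΩ.

V_th ≈ 4.96 V, R_th ≈ 1.19 MΩ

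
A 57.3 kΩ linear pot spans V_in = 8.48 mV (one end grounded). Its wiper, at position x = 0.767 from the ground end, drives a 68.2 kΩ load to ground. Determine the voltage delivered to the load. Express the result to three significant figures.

Split the track: R_lower = x·R_p = 43.95 kΩ, R_upper = (1−x)·R_p = 13.35 kΩ.
R_L loads the lower segment: effective lower R = 26.73 kΩ.
Then V_out = V_in · 26.73/(13.35 + 26.73) = 5.655 mV.

V_out ≈ 5.66 mV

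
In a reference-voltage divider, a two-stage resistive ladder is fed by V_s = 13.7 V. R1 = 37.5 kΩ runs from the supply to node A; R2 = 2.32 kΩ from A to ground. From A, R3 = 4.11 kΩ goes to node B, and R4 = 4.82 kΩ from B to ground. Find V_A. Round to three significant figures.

V_A ≈ 0.641 V

Node A sees R2 in parallel with the series input of stage 2, R3 + R4 = 8.930 kΩ.
R2 ‖ (R3+R4) = 1.842 kΩ.
V_A = 13.7 × 1.842/(37.5 + 1.842) = 0.6413 V.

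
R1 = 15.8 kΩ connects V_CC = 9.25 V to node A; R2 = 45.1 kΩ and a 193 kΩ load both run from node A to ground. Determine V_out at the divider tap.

V_out ≈ 6.46 V

First combine the lower leg with the load: R2 ‖ R_L = 36.56 kΩ.
Voltage divider with the loaded lower leg: V_out = 9.25 × 36.56/(15.8 + 36.56) = 9.25 × 0.6982 = 6.459 V.
(Unloaded it would be 6.85 V; the load pulls it down.)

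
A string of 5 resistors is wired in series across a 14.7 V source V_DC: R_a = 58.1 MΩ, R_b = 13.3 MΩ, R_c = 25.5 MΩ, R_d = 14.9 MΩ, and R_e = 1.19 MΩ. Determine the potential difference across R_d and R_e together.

Total series resistance ΣR = 58.1 + 13.3 + 25.5 + 14.9 + 1.19 = 113.0 MΩ.
R_{R_d..R_e} = 14.9 + 1.19 = 16.09 MΩ.
Voltage divider: V = V_DC · (16.09 / 113.0) = 14.7 × 0.1424 = 2.093 V.

V ≈ 2.09 V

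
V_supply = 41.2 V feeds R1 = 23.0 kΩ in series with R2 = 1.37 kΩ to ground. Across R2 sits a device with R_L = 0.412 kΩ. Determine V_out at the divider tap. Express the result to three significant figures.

The load sits in parallel with R2, giving an effective lower resistance R2' = R2·R_L/(R2+R_L) = 0.3167 kΩ.
Now apply the divider: V_out = 41.2 × 0.01358 = 0.5597 V.
(Unloaded it would be 2.32 V; the load pulls it down.)

V_out ≈ 0.560 V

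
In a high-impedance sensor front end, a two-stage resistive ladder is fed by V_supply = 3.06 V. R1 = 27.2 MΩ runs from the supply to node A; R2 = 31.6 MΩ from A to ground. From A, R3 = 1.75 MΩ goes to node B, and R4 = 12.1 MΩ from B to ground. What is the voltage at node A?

Node A sees R2 in parallel with the series input of stage 2, R3 + R4 = 13.85 MΩ.
R2 ‖ (R3+R4) = 9.629 MΩ.
So V_A = 3.06 × 0.2615 = 0.8001 V.

V_A ≈ 0.800 V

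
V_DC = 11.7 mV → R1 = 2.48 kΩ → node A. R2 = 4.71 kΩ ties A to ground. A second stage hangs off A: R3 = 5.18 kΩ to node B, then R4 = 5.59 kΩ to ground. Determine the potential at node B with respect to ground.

V_B ≈ 3.46 mV

Looking into the second stage from A: R3 + R4 = 10.77 kΩ appears in parallel with R2.
R2 ‖ (R3+R4) = 3.277 kΩ.
So V_A = 11.7 × 0.5692 = 6.660 mV.
V_B = V_A × 0.5190 = 3.457 mV.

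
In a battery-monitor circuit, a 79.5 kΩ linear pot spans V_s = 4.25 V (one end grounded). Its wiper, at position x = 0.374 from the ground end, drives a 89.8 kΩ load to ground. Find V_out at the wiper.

The pot divides into 49.77 kΩ above the wiper and 29.73 kΩ below.
Lower segment in parallel with the load: 29.73 ‖ 89.8 = 22.34 kΩ.
V_out = 4.25 × 22.34/(49.77 + 22.34) = 1.317 V.
(Unloaded: V_out = x·V_s = 1.59 V.)

V_out ≈ 1.32 V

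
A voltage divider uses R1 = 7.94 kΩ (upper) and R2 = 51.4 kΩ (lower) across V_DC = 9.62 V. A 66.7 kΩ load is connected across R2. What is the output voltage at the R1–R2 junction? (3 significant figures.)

V_out ≈ 7.55 V

First combine the lower leg with the load: R2 ‖ R_L = 29.03 kΩ.
Now apply the divider: V_out = 9.62 × 0.7852 = 7.554 V.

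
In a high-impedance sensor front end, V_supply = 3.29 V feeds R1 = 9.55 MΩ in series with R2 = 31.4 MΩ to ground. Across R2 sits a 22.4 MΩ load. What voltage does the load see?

V_out ≈ 1.90 V

The load sits in parallel with R2, giving an effective lower resistance R2' = R2·R_L/(R2+R_L) = 13.07 MΩ.
Voltage divider with the loaded lower leg: V_out = 3.29 × 13.07/(9.55 + 13.07) = 3.29 × 0.5779 = 1.901 V.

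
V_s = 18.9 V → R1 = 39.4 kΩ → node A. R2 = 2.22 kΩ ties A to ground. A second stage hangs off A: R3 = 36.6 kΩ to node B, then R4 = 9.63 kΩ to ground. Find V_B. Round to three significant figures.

V_B ≈ 0.201 V

Node A sees R2 in parallel with the series input of stage 2, R3 + R4 = 46.23 kΩ.
Effective lower resistance at A: R2 ‖ 46.23 = 2.118 kΩ.
First divider: V_A = V_s · 2.118/(39.4 + 2.118) = 0.9643 V.
Then the unloaded second divider: V_B = V_A × R4/(R3+R4) = 0.9643 × 0.2083 = 0.2009 V.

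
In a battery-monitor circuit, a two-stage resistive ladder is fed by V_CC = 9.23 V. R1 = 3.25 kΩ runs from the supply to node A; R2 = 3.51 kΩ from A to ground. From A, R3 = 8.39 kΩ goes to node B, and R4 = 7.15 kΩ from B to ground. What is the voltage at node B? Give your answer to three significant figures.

V_B ≈ 1.99 V

The second stage (R3 + R4 = 15.54 kΩ) loads node A in parallel with R2.
R2 ‖ (R3+R4) = 2.863 kΩ.
So V_A = 9.23 × 0.4684 = 4.323 V.
Stage 2 is unloaded, so V_B = V_A · R4/(R3+R4) = 4.323 × 7.15/15.54 = 1.989 V.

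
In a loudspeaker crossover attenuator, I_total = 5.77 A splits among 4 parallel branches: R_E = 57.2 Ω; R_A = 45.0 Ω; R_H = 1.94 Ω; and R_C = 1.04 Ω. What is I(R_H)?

I ≈ 1.96 A

Total conductance ΣG = 1/57.2 + 1/45.0 + 1/1.94 + 1/1.04 = 1.517 (units of 1/Ω).
By the current-divider rule, I = I_total · G_k/ΣG = 5.77 × 0.3399 = 1.961 A.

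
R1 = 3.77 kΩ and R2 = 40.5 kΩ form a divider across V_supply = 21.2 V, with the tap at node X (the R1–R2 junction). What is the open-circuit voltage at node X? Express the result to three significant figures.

V_th ≈ 19.4 V

Open-circuit (no load on X): V_th = V_supply · R2/(R1 + R2) = 21.2 × 40.5/(3.770 + 40.5) = 19.39 V.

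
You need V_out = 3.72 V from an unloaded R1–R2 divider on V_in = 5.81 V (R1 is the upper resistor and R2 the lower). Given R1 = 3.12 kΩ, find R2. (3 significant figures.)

R2 ≈ 5.55 kΩ

The divider ratio is R2/(R1+R2) = 3.72/5.81 = 0.6403.
R2 = R1 · 0.6403/(1 − 0.6403) = 5.553 kΩ.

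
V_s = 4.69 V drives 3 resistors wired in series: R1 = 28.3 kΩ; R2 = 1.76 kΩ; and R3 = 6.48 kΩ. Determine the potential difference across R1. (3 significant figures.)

V ≈ 3.63 V

Total series resistance ΣR = 28.3 + 1.76 + 6.48 = 36.54 kΩ.
By the voltage-divider rule, V = 4.69 × 28.30/36.54 = 3.632 V.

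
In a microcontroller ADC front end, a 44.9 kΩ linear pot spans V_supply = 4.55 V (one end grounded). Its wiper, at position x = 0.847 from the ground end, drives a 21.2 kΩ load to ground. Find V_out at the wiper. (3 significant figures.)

V_out ≈ 3.02 V

Split the track: R_lower = x·R_p = 38.03 kΩ, R_upper = (1−x)·R_p = 6.870 kΩ.
R_L loads the lower segment: effective lower R = 13.61 kΩ.
Loaded-divider output: V_out = 4.55 × 0.6646 = 3.024 V.
(Unloaded: V_out = x·V_supply = 3.85 V.)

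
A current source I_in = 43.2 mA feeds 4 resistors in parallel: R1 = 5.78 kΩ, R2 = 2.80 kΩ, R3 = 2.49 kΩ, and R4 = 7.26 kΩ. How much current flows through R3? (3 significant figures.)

Conductances: ΣG = 1/5.78 + 1/2.80 + 1/2.49 + 1/7.26 = 1.070 (1/kΩ).
By the current-divider rule, I = I_in · G_k/ΣG = 43.2 × 0.3755 = 16.22 mA.

I ≈ 16.2 mA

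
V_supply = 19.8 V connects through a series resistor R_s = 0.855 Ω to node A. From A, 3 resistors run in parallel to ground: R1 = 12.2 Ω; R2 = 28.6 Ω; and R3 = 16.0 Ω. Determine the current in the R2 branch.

Equivalent of the parallel group: R_p = 5.573 Ω.
Node voltage V_A = V_supply · R_p/(R_s + R_p) = 19.8 × 0.8670 = 17.17 V.
Branch current I = V_A/R2 = 17.17/28.6 = 0.6002 A.

I ≈ 0.600 A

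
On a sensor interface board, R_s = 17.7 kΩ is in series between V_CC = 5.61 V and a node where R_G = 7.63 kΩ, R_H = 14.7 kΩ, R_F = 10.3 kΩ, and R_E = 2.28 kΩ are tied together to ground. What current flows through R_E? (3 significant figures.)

Parallel bank: R_p = 1/(1/7.63 + 1/14.7 + 1/10.3 + 1/2.28) = 1.361 kΩ.
V_A by voltage divider: V_A = 5.61 × 1.361/(17.7 + 1.361) = 0.4006 V.
Branch current I = V_A/R_E = 0.4006/2.28 = 0.1757 mA.

I ≈ 0.176 mA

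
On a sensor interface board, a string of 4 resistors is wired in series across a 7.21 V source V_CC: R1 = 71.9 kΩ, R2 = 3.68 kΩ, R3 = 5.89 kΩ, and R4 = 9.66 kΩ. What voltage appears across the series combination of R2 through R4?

V ≈ 1.52 V

ΣR = 71.9 + 3.68 + 5.89 + 9.66 = 91.13 kΩ.
R_{R2..R4} = 3.68 + 5.89 + 9.66 = 19.23 kΩ.
V = V_CC · R/ΣR = 7.21 × 0.2110 = 1.521 V.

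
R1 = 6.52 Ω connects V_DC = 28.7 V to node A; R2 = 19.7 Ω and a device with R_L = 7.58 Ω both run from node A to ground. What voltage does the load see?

V_out ≈ 13.1 V

R2 ‖ R_L = (19.7 × 7.58)/(19.7 + 7.58) = 5.474 Ω.
Voltage divider with the loaded lower leg: V_out = 28.7 × 5.474/(6.52 + 5.474) = 28.7 × 0.4564 = 13.10 V.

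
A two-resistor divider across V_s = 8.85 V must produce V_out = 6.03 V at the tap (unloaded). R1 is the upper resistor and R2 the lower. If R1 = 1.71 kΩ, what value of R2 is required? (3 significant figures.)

R2 ≈ 3.66 kΩ

Required fraction k = V_out/V_s = 0.6814.
R2 = R1 · 0.6814/(1 − 0.6814) = 3.656 kΩ.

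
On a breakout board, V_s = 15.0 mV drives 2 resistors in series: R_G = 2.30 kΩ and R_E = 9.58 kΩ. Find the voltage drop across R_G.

V ≈ 2.90 mV

Series total: ΣR = 2.30 + 9.58 = 11.88 kΩ.
V = V_s · R/ΣR = 15.0 × 0.1936 = 2.904 mV.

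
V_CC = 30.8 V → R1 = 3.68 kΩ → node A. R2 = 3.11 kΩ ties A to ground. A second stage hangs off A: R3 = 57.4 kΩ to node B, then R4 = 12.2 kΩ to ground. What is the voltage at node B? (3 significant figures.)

Node A sees R2 in parallel with the series input of stage 2, R3 + R4 = 69.60 kΩ.
Effective lower resistance at A: R2 ‖ 69.60 = 2.977 kΩ.
V_A = 30.8 × 2.977/(3.68 + 2.977) = 13.77 V.
Stage 2 is unloaded, so V_B = V_A · R4/(R3+R4) = 13.77 × 12.2/69.60 = 2.414 V.

V_B ≈ 2.41 V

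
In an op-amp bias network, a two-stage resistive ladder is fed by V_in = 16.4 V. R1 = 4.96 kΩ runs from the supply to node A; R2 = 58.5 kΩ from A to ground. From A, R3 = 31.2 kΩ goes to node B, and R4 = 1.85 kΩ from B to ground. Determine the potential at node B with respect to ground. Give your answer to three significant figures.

V_B ≈ 0.743 V

Node A sees R2 in parallel with the series input of stage 2, R3 + R4 = 33.05 kΩ.
Effective lower resistance at A: R2 ‖ 33.05 = 21.12 kΩ.
V_A = 16.4 × 21.12/(4.96 + 21.12) = 13.28 V.
Stage 2 is unloaded, so V_B = V_A · R4/(R3+R4) = 13.28 × 1.85/33.05 = 0.7434 V.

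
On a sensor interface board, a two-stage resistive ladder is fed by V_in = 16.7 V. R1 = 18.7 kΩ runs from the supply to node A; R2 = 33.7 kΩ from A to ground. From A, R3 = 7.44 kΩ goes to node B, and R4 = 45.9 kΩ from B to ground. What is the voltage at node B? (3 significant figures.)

V_B ≈ 7.54 V

Looking into the second stage from A: R3 + R4 = 53.34 kΩ appears in parallel with R2.
Effective lower resistance at A: R2 ‖ 53.34 = 20.65 kΩ.
V_A = 16.7 × 20.65/(18.7 + 20.65) = 8.764 V.
Stage 2 is unloaded, so V_B = V_A · R4/(R3+R4) = 8.764 × 45.9/53.34 = 7.542 V.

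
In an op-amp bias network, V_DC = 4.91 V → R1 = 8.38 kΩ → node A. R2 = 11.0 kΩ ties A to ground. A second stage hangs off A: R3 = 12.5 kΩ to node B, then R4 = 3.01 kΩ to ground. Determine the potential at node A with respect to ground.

The second stage (R3 + R4 = 15.51 kΩ) loads node A in parallel with R2.
R2 ‖ (R3+R4) = 6.436 kΩ.
First divider: V_A = V_DC · 6.436/(8.38 + 6.436) = 2.133 V.

V_A ≈ 2.13 V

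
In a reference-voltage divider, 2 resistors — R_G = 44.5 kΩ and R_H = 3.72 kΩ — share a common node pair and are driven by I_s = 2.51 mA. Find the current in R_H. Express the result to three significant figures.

For two parallel branches, I_k = I_s · (other R)/(sum of R).
I(R_H) = 2.51 × 44.5/(44.5 + 3.72) = 2.51 × 0.9229 = 2.316 mA.

I ≈ 2.32 mA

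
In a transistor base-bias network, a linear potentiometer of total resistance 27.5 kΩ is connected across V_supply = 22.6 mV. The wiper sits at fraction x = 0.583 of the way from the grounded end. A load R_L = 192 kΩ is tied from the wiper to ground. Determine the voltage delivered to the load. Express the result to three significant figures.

The pot divides into 11.47 kΩ above the wiper and 16.03 kΩ below.
R_L loads the lower segment: effective lower R = 14.80 kΩ.
Then V_out = V_supply · 14.80/(11.47 + 14.80) = 12.73 mV.
(Unloaded: V_out = x·V_supply = 13.2 mV.)

V_out ≈ 12.7 mV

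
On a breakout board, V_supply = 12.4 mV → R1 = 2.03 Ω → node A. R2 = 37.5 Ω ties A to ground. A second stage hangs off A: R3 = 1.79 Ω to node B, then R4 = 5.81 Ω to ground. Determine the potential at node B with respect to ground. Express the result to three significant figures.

V_B ≈ 7.17 mV

The second stage (R3 + R4 = 7.600 Ω) loads node A in parallel with R2.
R2 ‖ (R3+R4) = 6.319 Ω.
V_A = 12.4 × 6.319/(2.03 + 6.319) = 9.385 mV.
Stage 2 is unloaded, so V_B = V_A · R4/(R3+R4) = 9.385 × 5.81/7.600 = 7.175 mV.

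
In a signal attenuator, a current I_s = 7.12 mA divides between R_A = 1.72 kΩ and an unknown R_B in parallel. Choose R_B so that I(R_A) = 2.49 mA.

R_B ≈ 0.925 kΩ

The fraction through R_A equals R_B/(R_A+R_B).
With f = 0.3497, R_B = R_A · f/(1−f) = 1.72 × 0.5378 = 0.9250 kΩ.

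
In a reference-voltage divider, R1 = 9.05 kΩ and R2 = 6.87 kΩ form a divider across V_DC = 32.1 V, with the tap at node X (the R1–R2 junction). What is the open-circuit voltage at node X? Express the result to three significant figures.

With X open, the divider is unloaded: V_th = 32.1 × 6.87/15.92 = 13.85 V.

V_th ≈ 13.9 V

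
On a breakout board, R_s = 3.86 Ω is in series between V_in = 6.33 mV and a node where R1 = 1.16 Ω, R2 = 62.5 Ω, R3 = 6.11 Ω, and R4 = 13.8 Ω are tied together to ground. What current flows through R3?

Combine the parallel branches: R_p = (1/1.16 + 1/62.5 + 1/6.11 + 1/13.8)⁻¹ = 0.8975 Ω.
V_A by voltage divider: V_A = 6.33 × 0.8975/(3.86 + 0.8975) = 1.194 mV.
Branch current I = V_A/R3 = 1.194/6.11 = 0.1954 mA.

I ≈ 0.195 mA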